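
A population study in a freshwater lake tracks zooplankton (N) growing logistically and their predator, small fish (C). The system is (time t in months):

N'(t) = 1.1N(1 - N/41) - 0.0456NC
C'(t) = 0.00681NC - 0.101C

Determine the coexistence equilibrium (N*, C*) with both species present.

N* ≈ 14.8, C* ≈ 15.4

From dC/dt = 0 with C > 0: 0.00681N* = 0.101, so N* = 14.8.
Substitute into dN/dt = 0: 1.1(1 - 14.8/41) = 0.0456C*.
The bracket is 0.638, giving C* = 0.702/0.0456 = 15.4.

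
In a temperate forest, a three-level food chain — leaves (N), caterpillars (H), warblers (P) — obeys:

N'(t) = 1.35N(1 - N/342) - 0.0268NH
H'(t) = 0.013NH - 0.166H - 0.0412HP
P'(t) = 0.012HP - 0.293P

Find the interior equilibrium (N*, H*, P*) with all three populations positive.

N* ≈ 176, H* ≈ 24.4, P* ≈ 51.6

From dP/dt = 0: 0.012H* = 0.293, so H* = 24.4.
From dN/dt = 0: 1.35(1 - N*/342) = 0.0268·24.4, giving N* = 342·(1 - 0.485) = 176.
From dH/dt = 0: 0.013·176 - 0.166 = 0.0412P*, so P* = 2.12/0.0412 = 51.6.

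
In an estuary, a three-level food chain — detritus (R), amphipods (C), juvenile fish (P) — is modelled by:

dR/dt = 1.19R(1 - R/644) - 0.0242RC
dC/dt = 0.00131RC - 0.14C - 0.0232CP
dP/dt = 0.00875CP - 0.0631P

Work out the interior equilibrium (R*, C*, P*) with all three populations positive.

From dP/dt = 0: 0.00875C* = 0.0631, so C* = 7.21.
From dR/dt = 0: 1.19(1 - R*/644) = 0.0242·7.21, giving R* = 644·(1 - 0.147) = 550.
From dC/dt = 0: 0.00131·550 - 0.14 = 0.0232P*, so P* = 0.58/0.0232 = 25.

R* ≈ 550, C* ≈ 7.21, P* ≈ 25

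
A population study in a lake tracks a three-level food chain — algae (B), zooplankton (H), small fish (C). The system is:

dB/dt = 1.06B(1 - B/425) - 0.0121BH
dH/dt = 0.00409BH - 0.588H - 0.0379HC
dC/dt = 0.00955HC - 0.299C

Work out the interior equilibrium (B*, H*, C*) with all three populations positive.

B* ≈ 273, H* ≈ 31.3, C* ≈ 14

From dC/dt = 0: 0.00955H* = 0.299, so H* = 31.3.
From dB/dt = 0: 1.06(1 - B*/425) = 0.0121·31.3, giving B* = 425·(1 - 0.357) = 273.
From dH/dt = 0: 0.00409·273 - 0.588 = 0.0379C*, so C* = 0.529/0.0379 = 14.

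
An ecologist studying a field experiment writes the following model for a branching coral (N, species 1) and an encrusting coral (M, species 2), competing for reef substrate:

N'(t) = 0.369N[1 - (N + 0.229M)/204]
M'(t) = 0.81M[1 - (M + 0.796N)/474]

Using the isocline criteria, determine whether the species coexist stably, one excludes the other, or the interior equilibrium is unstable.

Compare the nullcline intercepts: K1/α12 = 204/0.229 = 891 > K2 = 474; K2/α21 = 474/0.796 = 595 > K1 = 204.
Since both inequalities hold, each species can invade when rare, so the interior equilibrium is stable.

stable coexistence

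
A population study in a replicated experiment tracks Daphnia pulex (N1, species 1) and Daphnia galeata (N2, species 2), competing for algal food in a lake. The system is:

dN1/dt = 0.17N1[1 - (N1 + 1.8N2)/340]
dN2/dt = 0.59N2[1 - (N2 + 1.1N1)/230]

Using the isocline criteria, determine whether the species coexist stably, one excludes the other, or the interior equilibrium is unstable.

unstable coexistence (outcome depends on initial conditions)

Compare the nullcline intercepts: K1/α12 = 340/1.8 = 189 < K2 = 230; K2/α21 = 230/1.1 = 209 < K1 = 340.
Since both are reversed, neither can invade when rare; the interior point is a saddle.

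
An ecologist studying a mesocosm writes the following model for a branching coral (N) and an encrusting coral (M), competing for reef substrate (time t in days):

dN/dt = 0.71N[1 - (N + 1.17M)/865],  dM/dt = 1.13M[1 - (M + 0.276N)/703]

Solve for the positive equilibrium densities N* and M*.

Setting both brackets to zero gives the nullclines N + 1.17M = 865 and 0.276N + M = 703.
Substituting M = 703 - 0.276N into the first: N(1 - 1.17·0.276) = 865 - 1.17·703.
So N* = 42.5/0.677 = 62.8, and then M* = 703 - 0.276·62.8 = 686.

N* ≈ 62.8, M* ≈ 686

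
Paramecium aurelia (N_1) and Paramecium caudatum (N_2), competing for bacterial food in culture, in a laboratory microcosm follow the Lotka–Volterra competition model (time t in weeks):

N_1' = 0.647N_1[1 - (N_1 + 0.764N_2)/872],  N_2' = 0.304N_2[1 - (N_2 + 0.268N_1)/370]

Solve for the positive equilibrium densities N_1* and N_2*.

N_1* ≈ 741, N_2* ≈ 171

Setting both brackets to zero gives the nullclines N_1 + 0.764N_2 = 872 and 0.268N_1 + N_2 = 370.
Substituting N_2 = 370 - 0.268N_1 into the first: N_1(1 - 0.764·0.268) = 872 - 0.764·370.
So N_1* = 589/0.795 = 741, and then N_2* = 370 - 0.268·741 = 171.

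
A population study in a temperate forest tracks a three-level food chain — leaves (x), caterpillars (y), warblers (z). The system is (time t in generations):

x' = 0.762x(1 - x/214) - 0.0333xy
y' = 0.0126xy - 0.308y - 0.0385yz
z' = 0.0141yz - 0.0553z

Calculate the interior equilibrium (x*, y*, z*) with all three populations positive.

x* ≈ 177, y* ≈ 3.92, z* ≈ 50

From dz/dt = 0: 0.0141y* = 0.0553, so y* = 3.92.
From dx/dt = 0: 0.762(1 - x*/214) = 0.0333·3.92, giving x* = 214·(1 - 0.171) = 177.
From dy/dt = 0: 0.0126·177 - 0.308 = 0.0385z*, so z* = 1.93/0.0385 = 50.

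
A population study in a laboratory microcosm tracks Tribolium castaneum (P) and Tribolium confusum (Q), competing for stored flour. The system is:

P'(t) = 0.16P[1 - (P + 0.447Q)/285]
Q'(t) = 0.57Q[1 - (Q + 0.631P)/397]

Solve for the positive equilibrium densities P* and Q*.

P* ≈ 150, Q* ≈ 302

Setting both brackets to zero gives the nullclines P + 0.447Q = 285 and 0.631P + Q = 397.
Substituting Q = 397 - 0.631P into the first: P(1 - 0.447·0.631) = 285 - 0.447·397.
So P* = 108/0.718 = 150, and then Q* = 397 - 0.631·150 = 302.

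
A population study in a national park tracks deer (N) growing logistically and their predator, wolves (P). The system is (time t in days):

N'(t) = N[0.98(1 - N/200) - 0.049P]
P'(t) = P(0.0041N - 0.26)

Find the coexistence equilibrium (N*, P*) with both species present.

N* ≈ 63.4, P* ≈ 13.7

From dP/dt = 0 with P > 0: 0.0041N* = 0.26, so N* = 63.4.
Substitute into dN/dt = 0: 0.98(1 - 63.4/200) = 0.049P*.
The bracket is 0.683, giving P* = 0.669/0.049 = 13.7.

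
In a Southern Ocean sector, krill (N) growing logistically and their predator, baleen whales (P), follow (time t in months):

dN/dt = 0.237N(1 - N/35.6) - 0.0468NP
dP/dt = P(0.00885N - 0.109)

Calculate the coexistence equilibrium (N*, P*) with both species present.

From dP/dt = 0 with P > 0: 0.00885N* = 0.109, so N* = 12.3.
Substitute into dN/dt = 0: 0.237(1 - 12.3/35.6) = 0.0468P*.
The bracket is 0.654, giving P* = 0.155/0.0468 = 3.31.

N* ≈ 12.3, P* ≈ 3.31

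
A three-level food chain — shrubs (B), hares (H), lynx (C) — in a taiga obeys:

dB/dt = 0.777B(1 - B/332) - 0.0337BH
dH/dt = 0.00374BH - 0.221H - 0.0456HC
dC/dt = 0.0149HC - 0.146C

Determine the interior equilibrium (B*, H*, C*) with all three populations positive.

From dC/dt = 0: 0.0149H* = 0.146, so H* = 9.8.
From dB/dt = 0: 0.777(1 - B*/332) = 0.0337·9.8, giving B* = 332·(1 - 0.425) = 191.
From dH/dt = 0: 0.00374·191 - 0.221 = 0.0456C*, so C* = 0.493/0.0456 = 10.8.

B* ≈ 191, H* ≈ 9.8, C* ≈ 10.8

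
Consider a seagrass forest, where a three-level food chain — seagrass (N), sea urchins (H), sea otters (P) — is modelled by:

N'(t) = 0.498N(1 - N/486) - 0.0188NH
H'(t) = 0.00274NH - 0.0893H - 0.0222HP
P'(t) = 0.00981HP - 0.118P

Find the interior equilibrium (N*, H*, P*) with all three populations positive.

From dP/dt = 0: 0.00981H* = 0.118, so H* = 12.
From dN/dt = 0: 0.498(1 - N*/486) = 0.0188·12, giving N* = 486·(1 - 0.454) = 265.
From dH/dt = 0: 0.00274·265 - 0.0893 = 0.0222P*, so P* = 0.638/0.0222 = 28.7.

N* ≈ 265, H* ≈ 12, P* ≈ 28.7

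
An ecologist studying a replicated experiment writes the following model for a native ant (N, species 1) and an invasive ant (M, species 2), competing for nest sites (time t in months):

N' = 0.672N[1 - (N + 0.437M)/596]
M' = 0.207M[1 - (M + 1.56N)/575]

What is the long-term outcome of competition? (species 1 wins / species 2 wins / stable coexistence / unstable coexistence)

Compare the nullcline intercepts: K1/α12 = 596/0.437 = 1360 > K2 = 575; K2/α21 = 575/1.56 = 369 < K1 = 596.
Since the inequalities point opposite ways, species 1 can invade but species 2 cannot.

species 1 excludes species 2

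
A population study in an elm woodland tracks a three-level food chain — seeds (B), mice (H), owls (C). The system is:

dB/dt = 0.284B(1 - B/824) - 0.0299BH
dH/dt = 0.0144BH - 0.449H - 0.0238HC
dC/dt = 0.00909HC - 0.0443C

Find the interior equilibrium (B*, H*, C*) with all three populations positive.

From dC/dt = 0: 0.00909H* = 0.0443, so H* = 4.87.
From dB/dt = 0: 0.284(1 - B*/824) = 0.0299·4.87, giving B* = 824·(1 - 0.513) = 401.
From dH/dt = 0: 0.0144·401 - 0.449 = 0.0238C*, so C* = 5.33/0.0238 = 224.

B* ≈ 401, H* ≈ 4.87, C* ≈ 224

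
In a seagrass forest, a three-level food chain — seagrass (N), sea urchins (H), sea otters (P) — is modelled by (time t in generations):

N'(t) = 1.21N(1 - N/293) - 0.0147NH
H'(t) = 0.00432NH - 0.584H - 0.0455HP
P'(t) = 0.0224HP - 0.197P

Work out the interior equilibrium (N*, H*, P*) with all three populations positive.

From dP/dt = 0: 0.0224H* = 0.197, so H* = 8.79.
From dN/dt = 0: 1.21(1 - N*/293) = 0.0147·8.79, giving N* = 293·(1 - 0.107) = 262.
From dH/dt = 0: 0.00432·262 - 0.584 = 0.0455P*, so P* = 0.547/0.0455 = 12.

N* ≈ 262, H* ≈ 8.79, P* ≈ 12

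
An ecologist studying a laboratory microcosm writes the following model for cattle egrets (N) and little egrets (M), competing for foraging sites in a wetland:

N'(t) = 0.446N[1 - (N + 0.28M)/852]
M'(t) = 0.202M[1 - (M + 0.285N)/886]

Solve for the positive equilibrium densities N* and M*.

N* ≈ 656, M* ≈ 699

Setting both brackets to zero gives the nullclines N + 0.28M = 852 and 0.285N + M = 886.
Substituting M = 886 - 0.285N into the first: N(1 - 0.28·0.285) = 852 - 0.28·886.
So N* = 604/0.92 = 656, and then M* = 886 - 0.285·656 = 699.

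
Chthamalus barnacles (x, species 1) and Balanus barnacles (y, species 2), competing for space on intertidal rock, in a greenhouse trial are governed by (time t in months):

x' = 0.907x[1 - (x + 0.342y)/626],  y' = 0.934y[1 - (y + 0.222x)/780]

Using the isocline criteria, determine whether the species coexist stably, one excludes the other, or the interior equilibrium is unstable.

Compare the nullcline intercepts: K1/α12 = 626/0.342 = 1830 > K2 = 780; K2/α21 = 780/0.222 = 3510 > K1 = 626.
Since both inequalities hold, each species can invade when rare, so the interior equilibrium is stable.

stable coexistence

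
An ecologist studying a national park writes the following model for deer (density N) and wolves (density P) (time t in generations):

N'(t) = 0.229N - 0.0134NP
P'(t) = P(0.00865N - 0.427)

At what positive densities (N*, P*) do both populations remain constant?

N* ≈ 49.4, P* ≈ 17.1

Set dP/dt = 0 with P > 0: 0.00865N - 0.427 = 0, so N* = 0.427/0.00865 = 49.4.
Set dN/dt = 0 with N > 0: 0.229 - 0.0134P = 0, so P* = 0.229/0.0134 = 17.1.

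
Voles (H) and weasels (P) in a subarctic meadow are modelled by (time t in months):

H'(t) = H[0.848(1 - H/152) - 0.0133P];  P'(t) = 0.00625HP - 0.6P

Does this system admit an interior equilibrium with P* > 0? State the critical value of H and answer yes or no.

Threshold H = 96; K > 96, so yes, the predator persists.

The predator equation gives dP/dt > 0 only when H > 0.6/0.00625 = 96.
Without the predator, H → K = 152. Since 152 > 96, the predator can invade and persist.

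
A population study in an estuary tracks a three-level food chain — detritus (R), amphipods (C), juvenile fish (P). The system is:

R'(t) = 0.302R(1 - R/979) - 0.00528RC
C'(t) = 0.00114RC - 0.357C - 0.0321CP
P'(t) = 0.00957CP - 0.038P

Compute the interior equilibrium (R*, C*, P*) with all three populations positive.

R* ≈ 911, C* ≈ 3.97, P* ≈ 21.2

From dP/dt = 0: 0.00957C* = 0.038, so C* = 3.97.
From dR/dt = 0: 0.302(1 - R*/979) = 0.00528·3.97, giving R* = 979·(1 - 0.0694) = 911.
From dC/dt = 0: 0.00114·911 - 0.357 = 0.0321P*, so P* = 0.682/0.0321 = 21.2.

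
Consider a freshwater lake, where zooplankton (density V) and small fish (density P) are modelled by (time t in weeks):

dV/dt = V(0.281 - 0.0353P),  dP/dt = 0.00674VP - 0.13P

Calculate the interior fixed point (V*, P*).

Set dP/dt = 0 with P > 0: 0.00674V - 0.13 = 0, so V* = 0.13/0.00674 = 19.3.
Set dV/dt = 0 with V > 0: 0.281 - 0.0353P = 0, so P* = 0.281/0.0353 = 7.96.

V* ≈ 19.3, P* ≈ 7.96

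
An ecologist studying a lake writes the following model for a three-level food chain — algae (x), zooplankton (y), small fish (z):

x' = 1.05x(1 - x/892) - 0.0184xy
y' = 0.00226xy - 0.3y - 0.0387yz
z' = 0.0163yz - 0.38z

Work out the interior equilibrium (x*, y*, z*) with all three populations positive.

x* ≈ 528, y* ≈ 23.3, z* ≈ 23.1

From dz/dt = 0: 0.0163y* = 0.38, so y* = 23.3.
From dx/dt = 0: 1.05(1 - x*/892) = 0.0184·23.3, giving x* = 892·(1 - 0.409) = 528.
From dy/dt = 0: 0.00226·528 - 0.3 = 0.0387z*, so z* = 0.892/0.0387 = 23.1.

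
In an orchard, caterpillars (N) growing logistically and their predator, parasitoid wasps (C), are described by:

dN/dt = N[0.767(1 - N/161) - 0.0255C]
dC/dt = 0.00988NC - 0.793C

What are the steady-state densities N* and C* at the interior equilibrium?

N* ≈ 80.3, C* ≈ 15.1

From dC/dt = 0 with C > 0: 0.00988N* = 0.793, so N* = 80.3.
Substitute into dN/dt = 0: 0.767(1 - 80.3/161) = 0.0255C*.
The bracket is 0.501, giving C* = 0.385/0.0255 = 15.1.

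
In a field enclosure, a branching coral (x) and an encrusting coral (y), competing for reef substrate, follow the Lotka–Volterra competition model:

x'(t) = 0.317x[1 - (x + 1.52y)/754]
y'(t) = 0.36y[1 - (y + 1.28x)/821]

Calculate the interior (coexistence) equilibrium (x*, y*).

x* ≈ 522, y* ≈ 152

Setting both brackets to zero gives the nullclines x + 1.52y = 754 and 1.28x + y = 821.
Substituting y = 821 - 1.28x into the first: x(1 - 1.52·1.28) = 754 - 1.52·821.
So x* = -494/-0.946 = 522, and then y* = 821 - 1.28·522 = 152.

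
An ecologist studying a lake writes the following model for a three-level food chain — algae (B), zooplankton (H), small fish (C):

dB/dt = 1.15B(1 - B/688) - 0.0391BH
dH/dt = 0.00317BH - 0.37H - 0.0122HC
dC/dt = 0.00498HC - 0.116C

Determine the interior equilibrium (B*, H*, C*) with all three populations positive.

From dC/dt = 0: 0.00498H* = 0.116, so H* = 23.3.
From dB/dt = 0: 1.15(1 - B*/688) = 0.0391·23.3, giving B* = 688·(1 - 0.792) = 143.
From dH/dt = 0: 0.00317·143 - 0.37 = 0.0122C*, so C* = 0.0837/0.0122 = 6.86.

B* ≈ 143, H* ≈ 23.3, C* ≈ 6.86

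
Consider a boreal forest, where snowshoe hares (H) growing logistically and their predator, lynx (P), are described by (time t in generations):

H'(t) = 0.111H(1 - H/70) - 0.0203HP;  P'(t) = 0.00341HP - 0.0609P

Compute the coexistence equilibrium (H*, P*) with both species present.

H* ≈ 17.9, P* ≈ 4.07

From dP/dt = 0 with P > 0: 0.00341H* = 0.0609, so H* = 17.9.
Substitute into dH/dt = 0: 0.111(1 - 17.9/70) = 0.0203P*.
The bracket is 0.745, giving P* = 0.0827/0.0203 = 4.07.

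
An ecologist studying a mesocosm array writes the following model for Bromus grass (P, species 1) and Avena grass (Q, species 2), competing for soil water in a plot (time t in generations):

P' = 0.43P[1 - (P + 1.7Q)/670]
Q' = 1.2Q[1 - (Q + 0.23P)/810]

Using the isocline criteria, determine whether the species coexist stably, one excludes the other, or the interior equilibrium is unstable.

Compare the nullcline intercepts: K1/α12 = 670/1.7 = 394 < K2 = 810; K2/α21 = 810/0.23 = 3520 > K1 = 670.
Since the inequalities point opposite ways, species 2 can invade but species 1 cannot.

species 2 excludes species 1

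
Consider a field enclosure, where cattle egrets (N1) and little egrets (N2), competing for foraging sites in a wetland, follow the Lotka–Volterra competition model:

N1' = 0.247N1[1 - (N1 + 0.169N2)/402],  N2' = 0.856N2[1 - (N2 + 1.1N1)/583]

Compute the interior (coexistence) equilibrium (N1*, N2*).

N1* ≈ 373, N2* ≈ 173

Setting both brackets to zero gives the nullclines N1 + 0.169N2 = 402 and 1.1N1 + N2 = 583.
Substituting N2 = 583 - 1.1N1 into the first: N1(1 - 0.169·1.1) = 402 - 0.169·583.
So N1* = 303/0.814 = 373, and then N2* = 583 - 1.1·373 = 173.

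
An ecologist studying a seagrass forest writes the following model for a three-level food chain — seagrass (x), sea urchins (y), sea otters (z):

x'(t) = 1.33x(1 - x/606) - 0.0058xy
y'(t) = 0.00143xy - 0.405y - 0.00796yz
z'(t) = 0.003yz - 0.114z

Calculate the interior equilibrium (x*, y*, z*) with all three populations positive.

From dz/dt = 0: 0.003y* = 0.114, so y* = 38.
From dx/dt = 0: 1.33(1 - x*/606) = 0.0058·38, giving x* = 606·(1 - 0.166) = 506.
From dy/dt = 0: 0.00143·506 - 0.405 = 0.00796z*, so z* = 0.318/0.00796 = 39.9.

x* ≈ 506, y* ≈ 38, z* ≈ 39.9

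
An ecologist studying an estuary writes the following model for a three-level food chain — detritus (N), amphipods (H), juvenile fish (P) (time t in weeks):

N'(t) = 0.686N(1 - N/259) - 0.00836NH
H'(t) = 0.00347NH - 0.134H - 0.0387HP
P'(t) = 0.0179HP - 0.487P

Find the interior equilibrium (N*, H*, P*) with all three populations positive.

From dP/dt = 0: 0.0179H* = 0.487, so H* = 27.2.
From dN/dt = 0: 0.686(1 - N*/259) = 0.00836·27.2, giving N* = 259·(1 - 0.332) = 173.
From dH/dt = 0: 0.00347·173 - 0.134 = 0.0387P*, so P* = 0.467/0.0387 = 12.1.

N* ≈ 173, H* ≈ 27.2, P* ≈ 12.1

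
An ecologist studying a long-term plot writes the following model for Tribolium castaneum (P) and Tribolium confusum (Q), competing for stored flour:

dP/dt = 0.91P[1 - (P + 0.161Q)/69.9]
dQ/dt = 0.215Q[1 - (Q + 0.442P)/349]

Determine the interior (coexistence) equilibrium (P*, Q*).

P* ≈ 14.8, Q* ≈ 342

Setting both brackets to zero gives the nullclines P + 0.161Q = 69.9 and 0.442P + Q = 349.
Substituting Q = 349 - 0.442P into the first: P(1 - 0.161·0.442) = 69.9 - 0.161·349.
So P* = 13.7/0.929 = 14.8, and then Q* = 349 - 0.442·14.8 = 342.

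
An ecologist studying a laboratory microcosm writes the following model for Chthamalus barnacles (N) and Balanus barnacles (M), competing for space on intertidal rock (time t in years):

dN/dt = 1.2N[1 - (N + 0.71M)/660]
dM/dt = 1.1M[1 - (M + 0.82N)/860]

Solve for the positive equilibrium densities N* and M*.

Setting both brackets to zero gives the nullclines N + 0.71M = 660 and 0.82N + M = 860.
Substituting M = 860 - 0.82N into the first: N(1 - 0.71·0.82) = 660 - 0.71·860.
So N* = 49.4/0.418 = 118, and then M* = 860 - 0.82·118 = 763.

N* ≈ 118, M* ≈ 763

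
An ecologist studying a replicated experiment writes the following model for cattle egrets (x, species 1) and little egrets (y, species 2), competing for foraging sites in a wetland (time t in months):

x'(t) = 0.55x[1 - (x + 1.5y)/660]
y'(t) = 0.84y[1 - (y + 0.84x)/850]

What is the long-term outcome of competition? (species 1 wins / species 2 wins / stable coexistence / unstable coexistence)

species 2 excludes species 1

Compare the nullcline intercepts: K1/α12 = 660/1.5 = 440 < K2 = 850; K2/α21 = 850/0.84 = 1010 > K1 = 660.
Since the inequalities point opposite ways, species 2 can invade but species 1 cannot.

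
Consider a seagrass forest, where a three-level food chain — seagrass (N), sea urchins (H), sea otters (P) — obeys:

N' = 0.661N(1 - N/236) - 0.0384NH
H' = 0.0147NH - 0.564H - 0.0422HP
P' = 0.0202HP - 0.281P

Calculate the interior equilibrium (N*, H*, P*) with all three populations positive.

From dP/dt = 0: 0.0202H* = 0.281, so H* = 13.9.
From dN/dt = 0: 0.661(1 - N*/236) = 0.0384·13.9, giving N* = 236·(1 - 0.808) = 45.3.
From dH/dt = 0: 0.0147·45.3 - 0.564 = 0.0422P*, so P* = 0.102/0.0422 = 2.41.

N* ≈ 45.3, H* ≈ 13.9, P* ≈ 2.41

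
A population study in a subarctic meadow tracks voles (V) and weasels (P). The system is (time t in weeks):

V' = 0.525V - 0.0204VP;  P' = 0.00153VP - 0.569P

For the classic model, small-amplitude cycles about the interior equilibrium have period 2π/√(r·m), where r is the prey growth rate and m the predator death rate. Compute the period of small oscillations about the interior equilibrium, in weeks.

Here r = 0.525 and m = 0.569, so r·m = 0.299.
ω = √0.299 = 0.547 per week, hence T = 2π/ω ≈ 11.5 weeks.

T ≈ 11.5 weeks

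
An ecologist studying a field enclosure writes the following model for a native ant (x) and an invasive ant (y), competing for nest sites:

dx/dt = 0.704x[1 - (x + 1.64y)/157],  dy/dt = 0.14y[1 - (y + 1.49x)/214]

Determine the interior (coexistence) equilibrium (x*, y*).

Setting both brackets to zero gives the nullclines x + 1.64y = 157 and 1.49x + y = 214.
Substituting y = 214 - 1.49x into the first: x(1 - 1.64·1.49) = 157 - 1.64·214.
So x* = -194/-1.44 = 134, and then y* = 214 - 1.49·134 = 13.8.

x* ≈ 134, y* ≈ 13.8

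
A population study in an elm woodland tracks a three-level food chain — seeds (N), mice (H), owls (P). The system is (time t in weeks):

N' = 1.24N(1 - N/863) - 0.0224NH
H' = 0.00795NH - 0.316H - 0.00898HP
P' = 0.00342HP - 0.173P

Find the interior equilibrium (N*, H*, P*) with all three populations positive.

N* ≈ 74.4, H* ≈ 50.6, P* ≈ 30.7

From dP/dt = 0: 0.00342H* = 0.173, so H* = 50.6.
From dN/dt = 0: 1.24(1 - N*/863) = 0.0224·50.6, giving N* = 863·(1 - 0.914) = 74.4.
From dH/dt = 0: 0.00795·74.4 - 0.316 = 0.00898P*, so P* = 0.275/0.00898 = 30.7.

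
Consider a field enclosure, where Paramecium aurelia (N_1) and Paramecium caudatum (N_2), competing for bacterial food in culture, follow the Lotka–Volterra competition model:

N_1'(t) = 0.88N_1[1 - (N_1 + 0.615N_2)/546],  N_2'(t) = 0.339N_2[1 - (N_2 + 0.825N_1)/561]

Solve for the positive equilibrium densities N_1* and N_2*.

N_1* ≈ 408, N_2* ≈ 224

Setting both brackets to zero gives the nullclines N_1 + 0.615N_2 = 546 and 0.825N_1 + N_2 = 561.
Substituting N_2 = 561 - 0.825N_1 into the first: N_1(1 - 0.615·0.825) = 546 - 0.615·561.
So N_1* = 201/0.493 = 408, and then N_2* = 561 - 0.825·408 = 224.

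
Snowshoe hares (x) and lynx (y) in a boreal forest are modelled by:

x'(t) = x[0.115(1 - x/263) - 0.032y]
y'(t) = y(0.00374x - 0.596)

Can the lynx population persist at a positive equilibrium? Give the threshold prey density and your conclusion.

Threshold x = 159; K > 159, so yes, the predator persists.

The predator equation gives dy/dt > 0 only when x > 0.596/0.00374 = 159.
Without the predator, x → K = 263. Since 263 > 159, the predator can invade and persist.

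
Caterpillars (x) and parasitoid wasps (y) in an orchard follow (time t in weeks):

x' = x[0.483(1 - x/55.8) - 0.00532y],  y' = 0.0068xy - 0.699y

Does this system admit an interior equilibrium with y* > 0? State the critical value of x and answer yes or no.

Threshold x = 103; K < 103, so no, the predator goes extinct.

The predator equation gives dy/dt > 0 only when x > 0.699/0.0068 = 103.
Without the predator, x → K = 55.8. Since 55.8 < 103, the predator cannot invade.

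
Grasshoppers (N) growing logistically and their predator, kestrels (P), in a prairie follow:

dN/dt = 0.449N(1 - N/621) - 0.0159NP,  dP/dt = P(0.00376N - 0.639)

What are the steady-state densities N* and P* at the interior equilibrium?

N* ≈ 170, P* ≈ 20.5

From dP/dt = 0 with P > 0: 0.00376N* = 0.639, so N* = 170.
Substitute into dN/dt = 0: 0.449(1 - 170/621) = 0.0159P*.
The bracket is 0.726, giving P* = 0.326/0.0159 = 20.5.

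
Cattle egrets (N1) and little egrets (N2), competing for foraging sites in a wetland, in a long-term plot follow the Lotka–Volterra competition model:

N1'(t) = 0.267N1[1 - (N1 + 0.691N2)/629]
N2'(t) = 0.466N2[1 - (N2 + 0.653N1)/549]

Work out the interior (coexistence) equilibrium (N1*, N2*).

Setting both brackets to zero gives the nullclines N1 + 0.691N2 = 629 and 0.653N1 + N2 = 549.
Substituting N2 = 549 - 0.653N1 into the first: N1(1 - 0.691·0.653) = 629 - 0.691·549.
So N1* = 250/0.549 = 455, and then N2* = 549 - 0.653·455 = 252.

N1* ≈ 455, N2* ≈ 252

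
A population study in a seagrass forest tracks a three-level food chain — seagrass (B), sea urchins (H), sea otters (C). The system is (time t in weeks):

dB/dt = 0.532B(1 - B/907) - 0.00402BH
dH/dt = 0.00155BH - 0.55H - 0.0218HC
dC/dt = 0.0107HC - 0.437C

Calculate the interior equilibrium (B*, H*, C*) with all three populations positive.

B* ≈ 627, H* ≈ 40.8, C* ≈ 19.4

From dC/dt = 0: 0.0107H* = 0.437, so H* = 40.8.
From dB/dt = 0: 0.532(1 - B*/907) = 0.00402·40.8, giving B* = 907·(1 - 0.309) = 627.
From dH/dt = 0: 0.00155·627 - 0.55 = 0.0218C*, so C* = 0.422/0.0218 = 19.4.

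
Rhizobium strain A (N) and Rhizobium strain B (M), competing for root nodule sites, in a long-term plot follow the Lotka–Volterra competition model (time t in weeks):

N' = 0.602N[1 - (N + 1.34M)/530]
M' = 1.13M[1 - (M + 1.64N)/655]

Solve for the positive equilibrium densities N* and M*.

N* ≈ 290, M* ≈ 179

Setting both brackets to zero gives the nullclines N + 1.34M = 530 and 1.64N + M = 655.
Substituting M = 655 - 1.64N into the first: N(1 - 1.34·1.64) = 530 - 1.34·655.
So N* = -348/-1.2 = 290, and then M* = 655 - 1.64·290 = 179.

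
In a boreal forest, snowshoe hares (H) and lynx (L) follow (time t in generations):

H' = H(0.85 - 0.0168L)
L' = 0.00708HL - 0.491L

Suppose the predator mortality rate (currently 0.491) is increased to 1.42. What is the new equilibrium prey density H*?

At the interior fixed point, setting dL/dt = 0 with L > 0 fixes H* = (predator death rate)/(HL coefficient) — independent of the other coefficients.
With the change, H* = 1.42/0.00708 = 201; it rises from 69.4.

H* ≈ 201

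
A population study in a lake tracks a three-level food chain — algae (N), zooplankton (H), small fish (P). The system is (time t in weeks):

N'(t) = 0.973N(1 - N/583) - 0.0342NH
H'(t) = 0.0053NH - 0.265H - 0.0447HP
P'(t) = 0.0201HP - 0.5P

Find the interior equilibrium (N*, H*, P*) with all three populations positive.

From dP/dt = 0: 0.0201H* = 0.5, so H* = 24.9.
From dN/dt = 0: 0.973(1 - N*/583) = 0.0342·24.9, giving N* = 583·(1 - 0.874) = 73.3.
From dH/dt = 0: 0.0053·73.3 - 0.265 = 0.0447P*, so P* = 0.123/0.0447 = 2.76.

N* ≈ 73.3, H* ≈ 24.9, P* ≈ 2.76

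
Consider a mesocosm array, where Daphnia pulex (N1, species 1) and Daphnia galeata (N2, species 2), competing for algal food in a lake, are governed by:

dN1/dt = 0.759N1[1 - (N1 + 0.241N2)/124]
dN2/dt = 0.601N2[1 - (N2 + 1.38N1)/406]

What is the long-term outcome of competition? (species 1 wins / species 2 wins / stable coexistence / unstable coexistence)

stable coexistence

Compare the nullcline intercepts: K1/α12 = 124/0.241 = 515 > K2 = 406; K2/α21 = 406/1.38 = 294 > K1 = 124.
Since both inequalities hold, each species can invade when rare, so the interior equilibrium is stable.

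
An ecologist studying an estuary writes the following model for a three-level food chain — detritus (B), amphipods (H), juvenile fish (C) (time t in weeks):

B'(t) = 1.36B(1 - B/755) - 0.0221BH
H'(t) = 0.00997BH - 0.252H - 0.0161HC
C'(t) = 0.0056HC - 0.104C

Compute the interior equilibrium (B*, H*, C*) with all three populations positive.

B* ≈ 527, H* ≈ 18.6, C* ≈ 311

From dC/dt = 0: 0.0056H* = 0.104, so H* = 18.6.
From dB/dt = 0: 1.36(1 - B*/755) = 0.0221·18.6, giving B* = 755·(1 - 0.302) = 527.
From dH/dt = 0: 0.00997·527 - 0.252 = 0.0161C*, so C* = 5/0.0161 = 311.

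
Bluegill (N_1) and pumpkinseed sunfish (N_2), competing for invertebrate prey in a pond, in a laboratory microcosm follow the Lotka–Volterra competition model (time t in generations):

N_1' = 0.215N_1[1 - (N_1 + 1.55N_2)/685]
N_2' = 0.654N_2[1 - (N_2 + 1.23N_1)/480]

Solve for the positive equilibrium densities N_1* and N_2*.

Setting both brackets to zero gives the nullclines N_1 + 1.55N_2 = 685 and 1.23N_1 + N_2 = 480.
Substituting N_2 = 480 - 1.23N_1 into the first: N_1(1 - 1.55·1.23) = 685 - 1.55·480.
So N_1* = -59/-0.907 = 65.1, and then N_2* = 480 - 1.23·65.1 = 400.

N_1* ≈ 65.1, N_2* ≈ 400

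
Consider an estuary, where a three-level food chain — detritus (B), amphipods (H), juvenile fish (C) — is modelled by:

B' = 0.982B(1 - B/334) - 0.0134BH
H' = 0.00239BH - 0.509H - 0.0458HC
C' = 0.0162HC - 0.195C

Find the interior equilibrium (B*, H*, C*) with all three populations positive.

From dC/dt = 0: 0.0162H* = 0.195, so H* = 12.
From dB/dt = 0: 0.982(1 - B*/334) = 0.0134·12, giving B* = 334·(1 - 0.164) = 279.
From dH/dt = 0: 0.00239·279 - 0.509 = 0.0458C*, so C* = 0.158/0.0458 = 3.45.

B* ≈ 279, H* ≈ 12, C* ≈ 3.45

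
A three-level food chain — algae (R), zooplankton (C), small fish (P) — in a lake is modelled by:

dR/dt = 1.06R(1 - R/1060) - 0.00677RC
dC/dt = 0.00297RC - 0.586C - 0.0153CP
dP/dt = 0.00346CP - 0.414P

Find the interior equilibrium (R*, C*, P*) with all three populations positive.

R* ≈ 250, C* ≈ 120, P* ≈ 10.2

From dP/dt = 0: 0.00346C* = 0.414, so C* = 120.
From dR/dt = 0: 1.06(1 - R*/1060) = 0.00677·120, giving R* = 1060·(1 - 0.764) = 250.
From dC/dt = 0: 0.00297·250 - 0.586 = 0.0153P*, so P* = 0.156/0.0153 = 10.2.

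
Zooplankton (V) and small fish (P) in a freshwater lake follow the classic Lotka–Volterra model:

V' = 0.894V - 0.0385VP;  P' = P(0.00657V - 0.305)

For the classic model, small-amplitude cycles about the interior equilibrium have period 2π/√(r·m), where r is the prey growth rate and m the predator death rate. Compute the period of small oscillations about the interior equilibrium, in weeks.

T ≈ 12 weeks

Here r = 0.894 and m = 0.305, so r·m = 0.273.
ω = √0.273 = 0.522 per week, hence T = 2π/ω ≈ 12 weeks.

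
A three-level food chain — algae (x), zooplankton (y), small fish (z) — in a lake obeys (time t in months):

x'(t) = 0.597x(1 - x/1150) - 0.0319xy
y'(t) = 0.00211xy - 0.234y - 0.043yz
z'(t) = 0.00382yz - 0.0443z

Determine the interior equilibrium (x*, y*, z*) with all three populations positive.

From dz/dt = 0: 0.00382y* = 0.0443, so y* = 11.6.
From dx/dt = 0: 0.597(1 - x*/1150) = 0.0319·11.6, giving x* = 1150·(1 - 0.62) = 437.
From dy/dt = 0: 0.00211·437 - 0.234 = 0.043z*, so z* = 0.689/0.043 = 16.

x* ≈ 437, y* ≈ 11.6, z* ≈ 16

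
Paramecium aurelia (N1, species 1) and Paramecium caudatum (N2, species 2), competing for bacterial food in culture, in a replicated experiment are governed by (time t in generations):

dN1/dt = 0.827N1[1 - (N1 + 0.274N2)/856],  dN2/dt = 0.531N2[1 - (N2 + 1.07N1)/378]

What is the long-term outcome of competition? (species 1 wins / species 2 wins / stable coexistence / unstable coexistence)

species 1 excludes species 2

Compare the nullcline intercepts: K1/α12 = 856/0.274 = 3120 > K2 = 378; K2/α21 = 378/1.07 = 353 < K1 = 856.
Since the inequalities point opposite ways, species 1 can invade but species 2 cannot.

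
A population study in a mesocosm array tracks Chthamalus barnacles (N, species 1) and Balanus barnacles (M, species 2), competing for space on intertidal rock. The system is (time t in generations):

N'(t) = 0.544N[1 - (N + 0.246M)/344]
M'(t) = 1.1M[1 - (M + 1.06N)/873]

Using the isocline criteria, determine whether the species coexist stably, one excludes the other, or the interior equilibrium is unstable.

stable coexistence

Compare the nullcline intercepts: K1/α12 = 344/0.246 = 1400 > K2 = 873; K2/α21 = 873/1.06 = 824 > K1 = 344.
Since both inequalities hold, each species can invade when rare, so the interior equilibrium is stable.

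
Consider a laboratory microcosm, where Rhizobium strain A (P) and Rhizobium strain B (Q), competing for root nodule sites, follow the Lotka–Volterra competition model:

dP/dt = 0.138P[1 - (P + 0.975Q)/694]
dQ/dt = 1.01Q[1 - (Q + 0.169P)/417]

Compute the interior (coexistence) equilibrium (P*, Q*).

Setting both brackets to zero gives the nullclines P + 0.975Q = 694 and 0.169P + Q = 417.
Substituting Q = 417 - 0.169P into the first: P(1 - 0.975·0.169) = 694 - 0.975·417.
So P* = 287/0.835 = 344, and then Q* = 417 - 0.169·344 = 359.

P* ≈ 344, Q* ≈ 359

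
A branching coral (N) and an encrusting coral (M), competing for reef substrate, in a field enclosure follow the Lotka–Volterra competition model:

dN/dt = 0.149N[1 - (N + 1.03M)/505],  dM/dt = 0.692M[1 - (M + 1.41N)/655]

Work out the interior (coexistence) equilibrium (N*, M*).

Setting both brackets to zero gives the nullclines N + 1.03M = 505 and 1.41N + M = 655.
Substituting M = 655 - 1.41N into the first: N(1 - 1.03·1.41) = 505 - 1.03·655.
So N* = -170/-0.452 = 375, and then M* = 655 - 1.41·375 = 126.

N* ≈ 375, M* ≈ 126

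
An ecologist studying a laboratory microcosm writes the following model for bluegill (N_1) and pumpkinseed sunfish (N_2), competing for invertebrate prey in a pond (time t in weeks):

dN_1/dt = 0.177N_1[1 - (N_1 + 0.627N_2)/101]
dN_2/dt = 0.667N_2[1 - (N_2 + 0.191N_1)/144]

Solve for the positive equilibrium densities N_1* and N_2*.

N_1* ≈ 12.2, N_2* ≈ 142

Setting both brackets to zero gives the nullclines N_1 + 0.627N_2 = 101 and 0.191N_1 + N_2 = 144.
Substituting N_2 = 144 - 0.191N_1 into the first: N_1(1 - 0.627·0.191) = 101 - 0.627·144.
So N_1* = 10.7/0.88 = 12.2, and then N_2* = 144 - 0.191·12.2 = 142.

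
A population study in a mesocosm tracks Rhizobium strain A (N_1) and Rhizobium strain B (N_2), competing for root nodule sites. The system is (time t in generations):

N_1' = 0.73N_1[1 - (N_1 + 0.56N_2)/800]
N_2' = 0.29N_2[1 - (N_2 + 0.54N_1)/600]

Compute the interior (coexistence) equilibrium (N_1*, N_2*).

Setting both brackets to zero gives the nullclines N_1 + 0.56N_2 = 800 and 0.54N_1 + N_2 = 600.
Substituting N_2 = 600 - 0.54N_1 into the first: N_1(1 - 0.56·0.54) = 800 - 0.56·600.
So N_1* = 464/0.698 = 665, and then N_2* = 600 - 0.54·665 = 241.

N_1* ≈ 665, N_2* ≈ 241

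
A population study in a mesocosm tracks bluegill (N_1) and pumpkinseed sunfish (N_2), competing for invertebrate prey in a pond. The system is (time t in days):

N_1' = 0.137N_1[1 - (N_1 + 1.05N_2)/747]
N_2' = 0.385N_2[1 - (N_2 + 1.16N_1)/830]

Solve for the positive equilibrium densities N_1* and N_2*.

N_1* ≈ 571, N_2* ≈ 168

Setting both brackets to zero gives the nullclines N_1 + 1.05N_2 = 747 and 1.16N_1 + N_2 = 830.
Substituting N_2 = 830 - 1.16N_1 into the first: N_1(1 - 1.05·1.16) = 747 - 1.05·830.
So N_1* = -124/-0.218 = 571, and then N_2* = 830 - 1.16·571 = 168.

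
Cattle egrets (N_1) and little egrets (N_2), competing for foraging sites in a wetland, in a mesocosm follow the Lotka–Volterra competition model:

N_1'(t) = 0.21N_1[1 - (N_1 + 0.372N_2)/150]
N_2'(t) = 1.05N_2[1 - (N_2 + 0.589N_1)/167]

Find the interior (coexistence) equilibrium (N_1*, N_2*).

N_1* ≈ 113, N_2* ≈ 101

Setting both brackets to zero gives the nullclines N_1 + 0.372N_2 = 150 and 0.589N_1 + N_2 = 167.
Substituting N_2 = 167 - 0.589N_1 into the first: N_1(1 - 0.372·0.589) = 150 - 0.372·167.
So N_1* = 87.9/0.781 = 113, and then N_2* = 167 - 0.589·113 = 101.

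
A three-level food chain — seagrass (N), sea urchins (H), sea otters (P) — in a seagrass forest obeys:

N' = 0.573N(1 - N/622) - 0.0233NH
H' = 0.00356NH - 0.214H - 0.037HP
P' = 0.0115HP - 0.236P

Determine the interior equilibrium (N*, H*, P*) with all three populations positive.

N* ≈ 103, H* ≈ 20.5, P* ≈ 4.12

From dP/dt = 0: 0.0115H* = 0.236, so H* = 20.5.
From dN/dt = 0: 0.573(1 - N*/622) = 0.0233·20.5, giving N* = 622·(1 - 0.834) = 103.
From dH/dt = 0: 0.00356·103 - 0.214 = 0.037P*, so P* = 0.153/0.037 = 4.12.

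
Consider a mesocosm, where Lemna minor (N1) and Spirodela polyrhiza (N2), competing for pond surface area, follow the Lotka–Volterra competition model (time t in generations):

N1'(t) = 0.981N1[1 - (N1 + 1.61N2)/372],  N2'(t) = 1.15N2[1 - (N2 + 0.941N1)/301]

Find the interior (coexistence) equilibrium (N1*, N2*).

N1* ≈ 219, N2* ≈ 95.2

Setting both brackets to zero gives the nullclines N1 + 1.61N2 = 372 and 0.941N1 + N2 = 301.
Substituting N2 = 301 - 0.941N1 into the first: N1(1 - 1.61·0.941) = 372 - 1.61·301.
So N1* = -113/-0.515 = 219, and then N2* = 301 - 0.941·219 = 95.2.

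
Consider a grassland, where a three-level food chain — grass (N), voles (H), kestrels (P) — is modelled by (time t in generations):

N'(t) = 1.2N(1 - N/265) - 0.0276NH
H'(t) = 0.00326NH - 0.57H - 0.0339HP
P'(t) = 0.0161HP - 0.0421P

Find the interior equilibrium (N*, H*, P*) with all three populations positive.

From dP/dt = 0: 0.0161H* = 0.0421, so H* = 2.61.
From dN/dt = 0: 1.2(1 - N*/265) = 0.0276·2.61, giving N* = 265·(1 - 0.0601) = 249.
From dH/dt = 0: 0.00326·249 - 0.57 = 0.0339P*, so P* = 0.242/0.0339 = 7.14.

N* ≈ 249, H* ≈ 2.61, P* ≈ 7.14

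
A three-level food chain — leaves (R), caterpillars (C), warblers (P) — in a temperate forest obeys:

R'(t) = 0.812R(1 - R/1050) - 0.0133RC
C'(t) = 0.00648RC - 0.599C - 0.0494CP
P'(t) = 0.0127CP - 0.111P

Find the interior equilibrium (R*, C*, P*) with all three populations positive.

From dP/dt = 0: 0.0127C* = 0.111, so C* = 8.74.
From dR/dt = 0: 0.812(1 - R*/1050) = 0.0133·8.74, giving R* = 1050·(1 - 0.143) = 900.
From dC/dt = 0: 0.00648·900 - 0.599 = 0.0494P*, so P* = 5.23/0.0494 = 106.

R* ≈ 900, C* ≈ 8.74, P* ≈ 106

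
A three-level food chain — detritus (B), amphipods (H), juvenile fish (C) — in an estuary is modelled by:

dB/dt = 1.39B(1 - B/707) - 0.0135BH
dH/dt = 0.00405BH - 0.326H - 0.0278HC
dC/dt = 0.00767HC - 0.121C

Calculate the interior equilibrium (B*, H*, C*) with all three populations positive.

From dC/dt = 0: 0.00767H* = 0.121, so H* = 15.8.
From dB/dt = 0: 1.39(1 - B*/707) = 0.0135·15.8, giving B* = 707·(1 - 0.153) = 599.
From dH/dt = 0: 0.00405·599 - 0.326 = 0.0278C*, so C* = 2.1/0.0278 = 75.5.

B* ≈ 599, H* ≈ 15.8, C* ≈ 75.5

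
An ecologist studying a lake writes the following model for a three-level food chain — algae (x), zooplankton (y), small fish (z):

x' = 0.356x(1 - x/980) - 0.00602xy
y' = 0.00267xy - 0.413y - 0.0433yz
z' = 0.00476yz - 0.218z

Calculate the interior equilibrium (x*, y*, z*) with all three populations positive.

From dz/dt = 0: 0.00476y* = 0.218, so y* = 45.8.
From dx/dt = 0: 0.356(1 - x*/980) = 0.00602·45.8, giving x* = 980·(1 - 0.774) = 221.
From dy/dt = 0: 0.00267·221 - 0.413 = 0.0433z*, so z* = 0.177/0.0433 = 4.09.

x* ≈ 221, y* ≈ 45.8, z* ≈ 4.09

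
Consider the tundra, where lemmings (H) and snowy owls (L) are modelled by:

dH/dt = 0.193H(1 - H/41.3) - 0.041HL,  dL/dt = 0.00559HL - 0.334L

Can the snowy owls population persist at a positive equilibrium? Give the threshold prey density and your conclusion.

The predator equation gives dL/dt > 0 only when H > 0.334/0.00559 = 59.7.
Without the predator, H → K = 41.3. Since 41.3 < 59.7, the predator cannot invade.

Threshold H = 59.7; K < 59.7, so no, the predator goes extinct.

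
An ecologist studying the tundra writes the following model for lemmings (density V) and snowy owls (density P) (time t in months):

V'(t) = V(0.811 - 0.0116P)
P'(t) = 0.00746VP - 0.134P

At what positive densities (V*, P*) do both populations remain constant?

Set dP/dt = 0 with P > 0: 0.00746V - 0.134 = 0, so V* = 0.134/0.00746 = 18.
Set dV/dt = 0 with V > 0: 0.811 - 0.0116P = 0, so P* = 0.811/0.0116 = 69.9.

V* ≈ 18, P* ≈ 69.9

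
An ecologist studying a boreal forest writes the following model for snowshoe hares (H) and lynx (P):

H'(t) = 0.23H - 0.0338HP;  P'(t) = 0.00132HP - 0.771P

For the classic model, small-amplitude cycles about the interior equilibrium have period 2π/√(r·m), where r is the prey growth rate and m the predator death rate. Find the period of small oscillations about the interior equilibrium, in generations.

T ≈ 14.9 generations

Here r = 0.23 and m = 0.771, so r·m = 0.177.
ω = √0.177 = 0.421 per generation, hence T = 2π/ω ≈ 14.9 generations.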